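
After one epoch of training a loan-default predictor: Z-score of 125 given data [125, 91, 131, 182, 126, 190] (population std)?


μ = 140.8333, σ = 34.5515
z = (125 - 140.8333)/34.5515 = -0.4583

-0.4583


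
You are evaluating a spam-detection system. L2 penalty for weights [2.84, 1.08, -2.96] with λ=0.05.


‖w‖₂² = (2.84)² + (1.08)² + (-2.96)²
     = 8.0656 + 1.1664 + 8.7616
     = 17.9936
λ·‖w‖₂² = 0.05·17.9936 = 0.89968

0.89968


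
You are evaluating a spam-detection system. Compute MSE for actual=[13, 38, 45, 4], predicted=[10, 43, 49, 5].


Squared errors: (13-10)²=9, (38-43)²=25, (45-49)²=16, (4-5)²=1
Sum = 51
MSE = 51/4 = 51/4

51/4


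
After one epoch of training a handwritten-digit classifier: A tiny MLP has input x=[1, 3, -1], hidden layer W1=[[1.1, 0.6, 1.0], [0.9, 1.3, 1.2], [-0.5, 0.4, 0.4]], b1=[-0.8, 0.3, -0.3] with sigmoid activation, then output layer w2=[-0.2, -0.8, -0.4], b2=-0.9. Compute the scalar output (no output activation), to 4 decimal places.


z1[0] = (1.1)·(1) + (0.6)·(3) + (1.0)·(-1) - 0.8 = 1.1
z1[1] = (0.9)·(1) + (1.3)·(3) + (1.2)·(-1) + 0.3 = 3.9
z1[2] = (-0.5)·(1) + (0.4)·(3) + (0.4)·(-1) - 0.3 = 0.0
h = sigmoid(z1) = [0.7503, 0.9802, 0.5]
output = (-0.2)·(0.7503) + (-0.8)·(0.9802) + (-0.4)·(0.5) - 0.9 = -2.0342

-2.0342


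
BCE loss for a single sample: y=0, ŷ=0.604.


BCE = -[y·ln(p) + (1-y)·ln(1-p)]
= -0 - 1·ln(1-0.604)
= -ln(0.396) = 0.9263

0.9263


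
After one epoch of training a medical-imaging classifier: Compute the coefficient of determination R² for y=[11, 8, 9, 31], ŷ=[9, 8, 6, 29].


ȳ = 14.75
SS_res = Σ(y-ŷ)² = 17
SS_tot = Σ(y-ȳ)² = 356.75
R² = 1 - SS_res/SS_tot = 1 - 0.0477 = 0.9523

0.9523


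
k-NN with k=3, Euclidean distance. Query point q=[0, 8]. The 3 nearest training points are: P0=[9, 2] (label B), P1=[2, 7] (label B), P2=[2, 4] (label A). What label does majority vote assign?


d(q,P0) = 10.8167  (label B)
d(q,P1) = 2.2361  (label B)
d(q,P2) = 4.4721  (label A)
Votes: A=1, B=2
Majority → B

B


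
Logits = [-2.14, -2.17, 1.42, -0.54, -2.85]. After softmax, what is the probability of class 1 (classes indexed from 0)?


Exponentials: e^-2.14=0.1177, e^-2.17=0.1142, e^1.42=4.1371, e^-0.54=0.5827, e^-2.85=0.0578
Sum = 5.0095
Softmax = [0.0235, 0.0228, 0.8258, 0.1163, 0.0115]
p[1] = 0.1142/5.0095 = 0.0228

0.0228


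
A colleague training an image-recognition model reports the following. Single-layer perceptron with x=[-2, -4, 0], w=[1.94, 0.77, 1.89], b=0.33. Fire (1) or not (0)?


z = (-2)·(1.94) + (-4)·(0.77) + (0)·(1.89) + 0.33
  = -6.63
step(z) = 0 (z<0)

0


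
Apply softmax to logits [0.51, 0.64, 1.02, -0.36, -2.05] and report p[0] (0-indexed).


Exponentials: e^0.51=1.6653, e^0.64=1.8965, e^1.02=2.7732, e^-0.36=0.6977, e^-2.05=0.1287
Sum = 7.1614
Softmax = [0.2325, 0.2648, 0.3872, 0.0974, 0.018]
p[0] = 1.6653/7.1614 = 0.2325

0.2325


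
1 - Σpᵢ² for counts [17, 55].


Probabilities: [17/72, 55/72] ≈ [0.2361, 0.7639]
Σpᵢ² = (289 + 3025)/72² = 3314/5184
Gini = 1 - Σpᵢ² = 1 - 3314/5184 = 0.3607

0.3607


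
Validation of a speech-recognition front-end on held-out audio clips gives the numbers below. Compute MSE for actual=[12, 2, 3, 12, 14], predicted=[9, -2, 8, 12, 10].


Squared errors: (12-9)²=9, (2+ 2)²=16, (3-8)²=25, (12-12)²=0, (14-10)²=16
Sum = 66
MSE = 66/5 = 66/5

66/5


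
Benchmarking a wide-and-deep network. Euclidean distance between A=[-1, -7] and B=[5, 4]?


d = √((-1-5)² + (-7-4)²)
  = √(36 + 121)
  = √157 = 12.53

12.53


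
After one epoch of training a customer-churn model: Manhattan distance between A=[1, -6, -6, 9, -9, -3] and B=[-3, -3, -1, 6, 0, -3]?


d = |1+ 3| + |-6+ 3| + |-6+ 1| + |9-6| + |-9-0| + |-3+ 3|
  = 4 + 3 + 5 + 3 + 9 + 0
  = 24

24


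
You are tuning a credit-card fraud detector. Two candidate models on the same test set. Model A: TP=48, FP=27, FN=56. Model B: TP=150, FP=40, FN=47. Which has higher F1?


Model A: P=48/75=0.64, R=48/104=0.4615, F1=2PR/(P+R)=2TP/(2TP+FP+FN)=96/179=0.5363
Model B: P=150/190=0.7895, R=150/197=0.7614, F1=2PR/(P+R)=2TP/(2TP+FP+FN)=300/387=0.7752
0.5363 < 0.7752 → Model B

Model B


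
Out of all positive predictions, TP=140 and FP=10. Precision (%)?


Precision = TP/(TP+FP)
= 140/(140+10)
= 140/150 = 93.33%

93.33%


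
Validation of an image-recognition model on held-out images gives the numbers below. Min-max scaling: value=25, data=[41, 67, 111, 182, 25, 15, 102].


min=15, max=182
(25-15)/(182-15) = 10/167 = 0.0599

0.0599


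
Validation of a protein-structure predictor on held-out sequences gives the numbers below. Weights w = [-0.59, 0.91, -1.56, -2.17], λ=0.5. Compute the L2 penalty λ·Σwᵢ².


‖w‖₂² = (-0.59)² + (0.91)² + (-1.56)² + (-2.17)²
     = 0.3481 + 0.8281 + 2.4336 + 4.7089
     = 8.3187
λ·‖w‖₂² = 0.5·8.3187 = 4.15935

4.15935


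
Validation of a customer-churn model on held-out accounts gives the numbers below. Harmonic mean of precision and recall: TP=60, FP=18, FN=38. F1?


Precision = 60/78 = 0.7692
Recall = 60/98 = 0.6122
F1 = 2·P·R/(P+R) = 2·TP/(2·TP+FP+FN) = 120/(120+18+38) = 120/176 = 0.6818

0.6818


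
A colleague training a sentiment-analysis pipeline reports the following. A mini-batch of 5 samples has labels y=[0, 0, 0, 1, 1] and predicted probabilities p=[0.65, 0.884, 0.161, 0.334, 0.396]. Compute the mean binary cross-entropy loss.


L[0] = -ln(1-0.65) = -ln(0.35) = 1.0498
L[1] = -ln(1-0.884) = -ln(0.116) = 2.1542
L[2] = -ln(1-0.161) = -ln(0.839) = 0.1755
L[3] = -ln(0.334) = 1.0966
L[4] = -ln(0.396) = 0.9263
mean = (1.0498 + 2.1542 + 0.1755 + 1.0966 + 0.9263)/5 = 1.0805

1.0805


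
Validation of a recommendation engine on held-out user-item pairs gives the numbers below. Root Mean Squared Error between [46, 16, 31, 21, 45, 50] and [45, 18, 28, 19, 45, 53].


MSE = 27/6 = 4.5
RMSE = √(27/6) = 2.1213

2.1213


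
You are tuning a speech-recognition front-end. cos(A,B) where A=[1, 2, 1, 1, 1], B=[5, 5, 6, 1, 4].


A·B = 1·5 + 2·5 + 1·6 + 1·1 + 1·4 = 26
‖A‖ = √8 = 2.8284, ‖B‖ = √103 = 10.1489
cos = 26/(√8·√103) = 26/√824 = 0.9058

0.9058


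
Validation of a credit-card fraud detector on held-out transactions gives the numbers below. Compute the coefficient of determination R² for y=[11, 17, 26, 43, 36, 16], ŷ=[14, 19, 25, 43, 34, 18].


ȳ = 24.8333
SS_res = Σ(y-ŷ)² = 22
SS_tot = Σ(y-ȳ)² = 786.83
R² = 1 - SS_res/SS_tot = 1 - 0.028 = 0.972

0.972


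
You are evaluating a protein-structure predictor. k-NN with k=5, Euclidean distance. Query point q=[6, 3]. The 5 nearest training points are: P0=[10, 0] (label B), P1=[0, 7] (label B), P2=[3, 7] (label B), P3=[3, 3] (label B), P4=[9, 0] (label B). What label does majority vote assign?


d(q,P0) = 5.0  (label B)
d(q,P1) = 7.2111  (label B)
d(q,P2) = 5.0  (label B)
d(q,P3) = 3.0  (label B)
d(q,P4) = 4.2426  (label B)
Votes: A=0, B=5
Majority → B

B


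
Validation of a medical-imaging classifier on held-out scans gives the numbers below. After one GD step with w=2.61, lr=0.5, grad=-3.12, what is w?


w_new = w - α·∇
= 2.61 - 0.5·-3.12
= 2.61 + 1.56
= 4.17

4.17


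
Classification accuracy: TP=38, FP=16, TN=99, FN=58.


Accuracy = (TP+TN)/(TP+TN+FP+FN)
= (38+99)/(211)
= 137/211 = 64.93%

64.93%


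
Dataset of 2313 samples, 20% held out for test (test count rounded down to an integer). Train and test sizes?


Test = ⌊2313·20/100⌋ = 462
Train = 2313 - 462 = 1851

Train: 1851, Test: 462


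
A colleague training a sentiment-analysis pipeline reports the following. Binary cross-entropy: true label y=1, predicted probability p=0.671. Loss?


BCE = -[y·ln(p) + (1-y)·ln(1-p)]
= -1·ln(0.671) - 0
= -ln(0.671) = 0.399

0.399


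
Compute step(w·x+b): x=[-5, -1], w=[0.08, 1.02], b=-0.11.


z = (-5)·(0.08) + (-1)·(1.02) - 0.11
  = -1.53
step(z) = 0 (z<0)

0


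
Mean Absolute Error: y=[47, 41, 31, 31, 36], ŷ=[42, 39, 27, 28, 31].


Absolute errors: |47-42|=5, |41-39|=2, |31-27|=4, |31-28|=3, |36-31|=5
Sum = 19
MAE = 19/5 = 19/5

19/5


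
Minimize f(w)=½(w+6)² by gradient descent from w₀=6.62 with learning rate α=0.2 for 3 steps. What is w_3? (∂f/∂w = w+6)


step 1: grad = 6.62+6 = 12.62; w = 6.62 - 0.2·(12.62) = 4.096
step 2: grad = 4.096+6 = 10.096; w = 4.096 - 0.2·(10.096) = 2.0768
step 3: grad = 2.0768+6 = 8.0768; w = 2.0768 - 0.2·(8.0768) = 0.46144

0.46144


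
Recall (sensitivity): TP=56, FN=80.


Recall = TP/(TP+FN)
= 56/(56+80)
= 56/136 = 41.18%

41.18%


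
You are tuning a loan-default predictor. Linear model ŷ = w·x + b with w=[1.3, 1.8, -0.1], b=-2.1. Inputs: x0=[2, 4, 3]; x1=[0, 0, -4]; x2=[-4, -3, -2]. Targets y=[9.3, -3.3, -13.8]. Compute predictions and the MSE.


ŷ0 = (1.3)·(2) + (1.8)·(4) + (-0.1)·(3) - 2.1 = 7.4
ŷ1 = (1.3)·(0) + (1.8)·(0) + (-0.1)·(-4) - 2.1 = -1.7
ŷ2 = (1.3)·(-4) + (1.8)·(-3) + (-0.1)·(-2) - 2.1 = -12.5
errors² = [3.61, 2.56, 1.69]
MSE = 7.8600/3 = 2.62

2.62


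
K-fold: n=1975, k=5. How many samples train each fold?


Fold size = 1975/5 = 395
Training per fold = 1975 - 395 = 1580

1580


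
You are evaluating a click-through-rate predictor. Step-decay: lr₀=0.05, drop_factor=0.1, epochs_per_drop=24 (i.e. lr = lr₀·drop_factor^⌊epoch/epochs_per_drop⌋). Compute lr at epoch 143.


n_drops = ⌊143/24⌋ = 5
lr = 0.05·0.1^5 = 0.05·0.00001 = 0.0000005

0.0000005


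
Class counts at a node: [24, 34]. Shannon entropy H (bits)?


Probabilities: [24/58, 34/58] ≈ [0.4138, 0.5862]
H = -((24/58)·log₂(24/58) + (34/58)·log₂(34/58))
  = 0.9784 bits

0.9784 bits


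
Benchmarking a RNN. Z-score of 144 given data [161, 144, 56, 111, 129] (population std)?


μ = 120.2, σ = 36.0965
z = (144 - 120.2)/36.0965 = 0.6593

0.6593


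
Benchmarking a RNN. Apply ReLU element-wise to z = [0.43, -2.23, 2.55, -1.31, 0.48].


ReLU(0.43) = max(0, 0.43) = 0.43
ReLU(-2.23) = max(0, -2.23) = 0.0
ReLU(2.55) = max(0, 2.55) = 2.55
ReLU(-1.31) = max(0, -1.31) = 0.0
ReLU(0.48) = max(0, 0.48) = 0.48
result = [0.43, 0.0, 2.55, 0.0, 0.48]

[0.43, 0.0, 2.55, 0.0, 0.48]


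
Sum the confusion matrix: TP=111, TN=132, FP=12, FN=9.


Total = TP + TN + FP + FN
= 111 + 132 + 12 + 9
= 264
(Predicted positive: 123, predicted negative: 141)

264


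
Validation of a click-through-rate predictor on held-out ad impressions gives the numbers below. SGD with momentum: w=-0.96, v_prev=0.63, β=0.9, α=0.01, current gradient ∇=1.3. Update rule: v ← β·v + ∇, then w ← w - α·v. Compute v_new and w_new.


v_new = 0.9·0.63 + 1.3 = 0.567 + 1.3 = 1.867
w_new = -0.96 - 0.01·1.867 = -0.96 - 0.01867 = -0.97867

v_new=1.867, w_new=-0.97867


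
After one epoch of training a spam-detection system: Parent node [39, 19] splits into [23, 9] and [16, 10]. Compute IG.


Parent = [39, 19], H_parent = 0.9124
H_left = 0.8571 (n=32), H_right = 0.9612 (n=26)
H_children = (32/58)·0.8571 + (26/58)·0.9612 = 0.9038
IG = 0.9124 - 0.9038 = 0.0086

0.0086


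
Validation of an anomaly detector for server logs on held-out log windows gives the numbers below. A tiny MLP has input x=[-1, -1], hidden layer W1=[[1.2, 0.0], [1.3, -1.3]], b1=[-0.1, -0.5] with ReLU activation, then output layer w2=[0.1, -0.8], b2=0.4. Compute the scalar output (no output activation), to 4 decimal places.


z1[0] = (1.2)·(-1) + (0.0)·(-1) - 0.1 = -1.3
z1[1] = (1.3)·(-1) + (-1.3)·(-1) - 0.5 = -0.5
h = ReLU(z1) = [0.0, 0.0]
output = (0.1)·(0.0) + (-0.8)·(0.0) + 0.4 = 0.4

0.4


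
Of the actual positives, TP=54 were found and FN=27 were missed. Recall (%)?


Recall = TP/(TP+FN)
= 54/(54+27)
= 54/81 = 66.67%

66.67%


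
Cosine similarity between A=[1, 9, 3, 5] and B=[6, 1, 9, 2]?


A·B = 1·6 + 9·1 + 3·9 + 5·2 = 52
‖A‖ = √116 = 10.7703, ‖B‖ = √122 = 11.0454
cos = 52/(√116·√122) = 52/√14152 = 0.4371

0.4371


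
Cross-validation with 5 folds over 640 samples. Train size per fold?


Fold size = 640/5 = 128
Training per fold = 640 - 128 = 512

512


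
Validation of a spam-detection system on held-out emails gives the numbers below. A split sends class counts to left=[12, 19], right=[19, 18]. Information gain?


Parent = [31, 37], H_parent = 0.9944
H_left = 0.9629 (n=31), H_right = 0.9995 (n=37)
H_children = (31/68)·0.9629 + (37/68)·0.9995 = 0.9828
IG = 0.9944 - 0.9828 = 0.0116

0.0116


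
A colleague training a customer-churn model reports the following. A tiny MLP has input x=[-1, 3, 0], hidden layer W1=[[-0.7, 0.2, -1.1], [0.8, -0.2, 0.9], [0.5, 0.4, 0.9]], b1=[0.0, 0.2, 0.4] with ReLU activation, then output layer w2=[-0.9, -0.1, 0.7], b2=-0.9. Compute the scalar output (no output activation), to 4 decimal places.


z1[0] = (-0.7)·(-1) + (0.2)·(3) + (-1.1)·(0) + 0.0 = 1.3
z1[1] = (0.8)·(-1) + (-0.2)·(3) + (0.9)·(0) + 0.2 = -1.2
z1[2] = (0.5)·(-1) + (0.4)·(3) + (0.9)·(0) + 0.4 = 1.1
h = ReLU(z1) = [1.3, 0.0, 1.1]
output = (-0.9)·(1.3) + (-0.1)·(0.0) + (0.7)·(1.1) - 0.9 = -1.3

-1.3


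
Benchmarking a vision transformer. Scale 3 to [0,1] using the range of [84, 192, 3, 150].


min=3, max=192
(3-3)/(192-3) = 0/189 = 0.0

0.0


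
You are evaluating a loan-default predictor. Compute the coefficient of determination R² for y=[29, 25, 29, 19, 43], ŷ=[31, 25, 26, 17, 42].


ȳ = 29
SS_res = Σ(y-ŷ)² = 18
SS_tot = Σ(y-ȳ)² = 312
R² = 1 - SS_res/SS_tot = 1 - 0.0577 = 0.9423

0.9423


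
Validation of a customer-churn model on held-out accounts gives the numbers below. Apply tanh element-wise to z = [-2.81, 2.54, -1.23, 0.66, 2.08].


tanh(-2.81) = -0.9928
tanh(2.54) = 0.9876
tanh(-1.23) = -0.8426
tanh(0.66) = 0.5784
tanh(2.08) = 0.9693
result = [-0.9928, 0.9876, -0.8426, 0.5784, 0.9693]

[-0.9928, 0.9876, -0.8426, 0.5784, 0.9693]


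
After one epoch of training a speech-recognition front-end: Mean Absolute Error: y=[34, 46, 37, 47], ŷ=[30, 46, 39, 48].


Absolute errors: |34-30|=4, |46-46|=0, |37-39|=2, |47-48|=1
Sum = 7
MAE = 7/4 = 7/4

7/4


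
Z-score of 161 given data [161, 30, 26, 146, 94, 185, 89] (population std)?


μ = 104.4286, σ = 57.8887
z = (161 - 104.4286)/57.8887 = 0.9772

0.9772


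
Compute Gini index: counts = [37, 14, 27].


Probabilities: [37/78, 14/78, 27/78] ≈ [0.4744, 0.1795, 0.3462]
Σpᵢ² = (1369 + 196 + 729)/78² = 2294/6084
Gini = 1 - Σpᵢ² = 1 - 2294/6084 = 0.6229

0.6229


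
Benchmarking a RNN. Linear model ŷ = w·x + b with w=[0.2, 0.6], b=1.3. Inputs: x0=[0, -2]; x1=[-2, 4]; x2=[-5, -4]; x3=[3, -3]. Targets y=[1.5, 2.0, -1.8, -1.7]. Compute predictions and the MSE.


ŷ0 = (0.2)·(0) + (0.6)·(-2) + 1.3 = 0.1
ŷ1 = (0.2)·(-2) + (0.6)·(4) + 1.3 = 3.3
ŷ2 = (0.2)·(-5) + (0.6)·(-4) + 1.3 = -2.1
ŷ3 = (0.2)·(3) + (0.6)·(-3) + 1.3 = 0.1
errors² = [1.96, 1.69, 0.09, 3.24]
MSE = 6.9800/4 = 1.745

1.745


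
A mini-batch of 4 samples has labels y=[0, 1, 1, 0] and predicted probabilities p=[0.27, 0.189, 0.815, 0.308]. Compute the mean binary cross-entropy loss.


L[0] = -ln(1-0.27) = -ln(0.73) = 0.3147
L[1] = -ln(0.189) = 1.666
L[2] = -ln(0.815) = 0.2046
L[3] = -ln(1-0.308) = -ln(0.692) = 0.3682
mean = (0.3147 + 1.666 + 0.2046 + 0.3682)/4 = 0.6384

0.6384


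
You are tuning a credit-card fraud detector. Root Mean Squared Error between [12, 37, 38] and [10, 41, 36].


MSE = 24/3 = 8
RMSE = √(24/3) = 2.8284

2.8284


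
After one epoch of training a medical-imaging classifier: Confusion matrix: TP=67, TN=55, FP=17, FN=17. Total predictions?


Total = TP + TN + FP + FN
= 67 + 55 + 17 + 17
= 156
(Predicted positive: 84, predicted negative: 72)

156


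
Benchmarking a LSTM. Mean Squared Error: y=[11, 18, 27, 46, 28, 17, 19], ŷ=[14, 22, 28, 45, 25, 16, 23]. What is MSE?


Squared errors: (11-14)²=9, (18-22)²=16, (27-28)²=1, (46-45)²=1, (28-25)²=9, (17-16)²=1, (19-23)²=16
Sum = 53
MSE = 53/7 = 53/7

53/7


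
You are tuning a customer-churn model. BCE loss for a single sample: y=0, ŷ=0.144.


BCE = -[y·ln(p) + (1-y)·ln(1-p)]
= -0 - 1·ln(1-0.144)
= -ln(0.856) = 0.1555

0.1555


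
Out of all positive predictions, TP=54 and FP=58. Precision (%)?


Precision = TP/(TP+FP)
= 54/(54+58)
= 54/112 = 48.21%

48.21%


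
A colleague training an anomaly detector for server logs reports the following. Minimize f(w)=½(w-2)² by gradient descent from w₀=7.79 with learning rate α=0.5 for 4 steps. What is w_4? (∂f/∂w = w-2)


step 1: grad = 7.79-2 = 5.79; w = 7.79 - 0.5·(5.79) = 4.895
step 2: grad = 4.895-2 = 2.895; w = 4.895 - 0.5·(2.895) = 3.4475
step 3: grad = 3.4475-2 = 1.4475; w = 3.4475 - 0.5·(1.4475) = 2.72375
step 4: grad = 2.72375-2 = 0.72375; w = 2.72375 - 0.5·(0.72375) = 2.361875

2.361875


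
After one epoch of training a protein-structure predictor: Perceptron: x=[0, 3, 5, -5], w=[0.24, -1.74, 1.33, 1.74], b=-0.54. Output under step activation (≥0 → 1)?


z = (0)·(0.24) + (3)·(-1.74) + (5)·(1.33) + (-5)·(1.74) - 0.54
  = -7.81
step(z) = 0 (z<0)

0


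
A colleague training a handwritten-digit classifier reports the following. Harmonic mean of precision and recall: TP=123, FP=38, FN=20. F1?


Precision = 123/161 = 0.764
Recall = 123/143 = 0.8601
F1 = 2·P·R/(P+R) = 2·TP/(2·TP+FP+FN) = 246/(246+38+20) = 246/304 = 0.8092

0.8092


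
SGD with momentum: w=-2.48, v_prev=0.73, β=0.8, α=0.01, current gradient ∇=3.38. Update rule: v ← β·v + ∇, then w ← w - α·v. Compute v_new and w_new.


v_new = 0.8·0.73 + 3.38 = 0.584 + 3.38 = 3.964
w_new = -2.48 - 0.01·3.964 = -2.48 - 0.03964 = -2.51964

v_new=3.964, w_new=-2.51964


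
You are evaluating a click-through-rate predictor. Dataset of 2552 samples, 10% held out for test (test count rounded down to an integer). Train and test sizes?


Test = ⌊2552·10/100⌋ = 255
Train = 2552 - 255 = 2297

Train: 2297, Test: 255


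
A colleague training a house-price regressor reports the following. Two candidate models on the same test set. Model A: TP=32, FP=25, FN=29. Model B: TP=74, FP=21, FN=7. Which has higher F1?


Model A: P=32/57=0.5614, R=32/61=0.5246, F1=2PR/(P+R)=2TP/(2TP+FP+FN)=64/118=0.5424
Model B: P=74/95=0.7789, R=74/81=0.9136, F1=2PR/(P+R)=2TP/(2TP+FP+FN)=148/176=0.8409
0.5424 < 0.8409 → Model B

Model B


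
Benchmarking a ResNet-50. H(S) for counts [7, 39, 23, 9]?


Probabilities: [7/78, 39/78, 23/78, 9/78] ≈ [0.0897, 0.5, 0.2949, 0.1154]
H = -((7/78)·log₂(7/78) + (39/78)·log₂(39/78) + (23/78)·log₂(23/78) + (9/78)·log₂(9/78))
  = 1.6911 bits

1.6911 bits


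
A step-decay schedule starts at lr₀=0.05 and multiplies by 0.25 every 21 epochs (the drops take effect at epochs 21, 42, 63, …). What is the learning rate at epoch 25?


n_drops = ⌊25/21⌋ = 1
lr = 0.05·0.25^1 = 0.05·0.25 = 0.0125

0.0125


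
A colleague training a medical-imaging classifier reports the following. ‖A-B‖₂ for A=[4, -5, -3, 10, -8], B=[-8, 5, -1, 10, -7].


d = √((4+ 8)² + (-5-5)² + (-3+ 1)² + (10-10)² + (-8+ 7)²)
  = √(144 + 100 + 4 + 0 + 1)
  = √249 = 15.7797

15.7797


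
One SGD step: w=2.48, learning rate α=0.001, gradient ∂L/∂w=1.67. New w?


w_new = w - α·∇
= 2.48 - 0.001·1.67
= 2.48 - 0.00167
= 2.47833

2.47833


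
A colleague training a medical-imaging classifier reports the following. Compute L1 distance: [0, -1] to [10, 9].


d = |0-10| + |-1-9|
  = 10 + 10
  = 20

20


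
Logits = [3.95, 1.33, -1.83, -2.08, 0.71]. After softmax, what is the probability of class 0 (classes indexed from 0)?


Exponentials: e^3.95=51.9354, e^1.33=3.781, e^-1.83=0.1604, e^-2.08=0.1249, e^0.71=2.034
Sum = 58.0357
Softmax = [0.8949, 0.0652, 0.0028, 0.0022, 0.035]
p[0] = 51.9354/58.0357 = 0.8949

0.8949


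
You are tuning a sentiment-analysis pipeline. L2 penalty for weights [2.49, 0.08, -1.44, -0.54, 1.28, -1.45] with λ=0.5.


‖w‖₂² = (2.49)² + (0.08)² + (-1.44)² + (-0.54)² + (1.28)² + (-1.45)²
     = 6.2001 + 0.0064 + 2.0736 + 0.2916 + 1.6384 + 2.1025
     = 12.3126
λ·‖w‖₂² = 0.5·12.3126 = 6.1563

6.1563


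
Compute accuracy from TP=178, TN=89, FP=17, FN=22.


Accuracy = (TP+TN)/(TP+TN+FP+FN)
= (178+89)/(306)
= 267/306 = 87.25%

87.25%


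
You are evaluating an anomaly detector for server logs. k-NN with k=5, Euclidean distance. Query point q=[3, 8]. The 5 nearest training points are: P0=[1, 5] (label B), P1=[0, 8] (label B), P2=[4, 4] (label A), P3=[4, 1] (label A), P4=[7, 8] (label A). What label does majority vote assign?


d(q,P0) = 3.6056  (label B)
d(q,P1) = 3.0  (label B)
d(q,P2) = 4.1231  (label A)
d(q,P3) = 7.0711  (label A)
d(q,P4) = 4.0  (label A)
Votes: A=3, B=2
Majority → A

A


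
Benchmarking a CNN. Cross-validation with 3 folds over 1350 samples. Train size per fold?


Fold size = 1350/3 = 450
Training per fold = 1350 - 450 = 900

900


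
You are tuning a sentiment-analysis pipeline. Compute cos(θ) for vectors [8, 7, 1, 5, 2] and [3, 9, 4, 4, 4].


A·B = 8·3 + 7·9 + 1·4 + 5·4 + 2·4 = 119
‖A‖ = √143 = 11.9583, ‖B‖ = √138 = 11.7473
cos = 119/(√143·√138) = 119/√19734 = 0.8471

0.8471


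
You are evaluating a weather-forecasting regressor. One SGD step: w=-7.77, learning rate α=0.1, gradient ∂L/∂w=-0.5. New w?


w_new = w - α·∇
= -7.77 - 0.1·-0.5
= -7.77 + 0.05
= -7.72

-7.72


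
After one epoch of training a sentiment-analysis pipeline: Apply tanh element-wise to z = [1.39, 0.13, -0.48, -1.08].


tanh(1.39) = 0.8832
tanh(0.13) = 0.1293
tanh(-0.48) = -0.4462
tanh(-1.08) = -0.7932
result = [0.8832, 0.1293, -0.4462, -0.7932]

[0.8832, 0.1293, -0.4462, -0.7932]


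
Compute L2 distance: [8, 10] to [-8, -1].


d = √((8+ 8)² + (10+ 1)²)
  = √(256 + 121)
  = √377 = 19.4165

19.4165


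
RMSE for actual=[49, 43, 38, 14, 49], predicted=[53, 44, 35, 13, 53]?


MSE = 43/5 = 8.6
RMSE = √(43/5) = 2.9326

2.9326


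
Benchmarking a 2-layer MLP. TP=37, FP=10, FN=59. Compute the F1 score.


Precision = 37/47 = 0.7872
Recall = 37/96 = 0.3854
F1 = 2·P·R/(P+R) = 2·TP/(2·TP+FP+FN) = 74/(74+10+59) = 74/143 = 0.5175

0.5175


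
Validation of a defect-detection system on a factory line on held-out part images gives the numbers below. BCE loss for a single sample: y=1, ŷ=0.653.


BCE = -[y·ln(p) + (1-y)·ln(1-p)]
= -1·ln(0.653) - 0
= -ln(0.653) = 0.4262

0.4262


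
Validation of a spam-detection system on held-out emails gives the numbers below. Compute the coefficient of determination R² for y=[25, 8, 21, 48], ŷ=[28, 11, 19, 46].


ȳ = 25.5
SS_res = Σ(y-ŷ)² = 26
SS_tot = Σ(y-ȳ)² = 833
R² = 1 - SS_res/SS_tot = 1 - 0.0312 = 0.9688

0.9688


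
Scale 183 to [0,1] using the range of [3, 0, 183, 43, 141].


min=0, max=183
(183-0)/(183-0) = 183/183 = 1.0

1.0


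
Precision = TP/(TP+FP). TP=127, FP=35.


Precision = TP/(TP+FP)
= 127/(127+35)
= 127/162 = 78.4%

78.4%


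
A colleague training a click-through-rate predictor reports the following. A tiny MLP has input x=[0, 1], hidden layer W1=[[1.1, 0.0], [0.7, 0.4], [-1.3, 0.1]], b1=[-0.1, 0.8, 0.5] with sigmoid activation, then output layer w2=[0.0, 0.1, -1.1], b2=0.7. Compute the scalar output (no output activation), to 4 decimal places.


z1[0] = (1.1)·(0) + (0.0)·(1) - 0.1 = -0.1
z1[1] = (0.7)·(0) + (0.4)·(1) + 0.8 = 1.2
z1[2] = (-1.3)·(0) + (0.1)·(1) + 0.5 = 0.6
h = sigmoid(z1) = [0.475, 0.7685, 0.6457]
output = (0.0)·(0.475) + (0.1)·(0.7685) + (-1.1)·(0.6457) + 0.7 = 0.0666

0.0666


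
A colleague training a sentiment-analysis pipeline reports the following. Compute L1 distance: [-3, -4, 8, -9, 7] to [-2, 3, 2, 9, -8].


d = |-3+ 2| + |-4-3| + |8-2| + |-9-9| + |7+ 8|
  = 1 + 7 + 6 + 18 + 15
  = 47

47


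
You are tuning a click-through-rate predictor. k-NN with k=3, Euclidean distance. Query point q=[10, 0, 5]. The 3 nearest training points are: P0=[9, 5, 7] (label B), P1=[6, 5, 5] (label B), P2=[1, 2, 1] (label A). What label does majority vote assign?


d(q,P0) = 5.4772  (label B)
d(q,P1) = 6.4031  (label B)
d(q,P2) = 10.0499  (label A)
Votes: A=1, B=2
Majority → B

B


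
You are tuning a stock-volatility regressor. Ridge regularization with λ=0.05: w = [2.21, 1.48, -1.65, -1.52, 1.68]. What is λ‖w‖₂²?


‖w‖₂² = (2.21)² + (1.48)² + (-1.65)² + (-1.52)² + (1.68)²
     = 4.8841 + 2.1904 + 2.7225 + 2.3104 + 2.8224
     = 14.9298
λ·‖w‖₂² = 0.05·14.9298 = 0.74649

0.74649


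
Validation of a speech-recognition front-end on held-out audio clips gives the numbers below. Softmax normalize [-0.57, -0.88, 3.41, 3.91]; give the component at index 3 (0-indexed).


Exponentials: e^-0.57=0.5655, e^-0.88=0.4148, e^3.41=30.2652, e^3.91=49.899
Sum = 81.1445
Softmax = [0.007, 0.0051, 0.373, 0.6149]
p[3] = 49.899/81.1445 = 0.6149

0.6149


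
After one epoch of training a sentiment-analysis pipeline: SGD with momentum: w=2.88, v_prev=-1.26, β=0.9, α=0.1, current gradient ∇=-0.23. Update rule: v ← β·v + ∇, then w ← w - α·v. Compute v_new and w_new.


v_new = 0.9·-1.26 - 0.23 = -1.134 - 0.23 = -1.364
w_new = 2.88 - 0.1·-1.364 = 2.88 + 0.1364 = 3.0164

v_new=-1.364, w_new=3.0164


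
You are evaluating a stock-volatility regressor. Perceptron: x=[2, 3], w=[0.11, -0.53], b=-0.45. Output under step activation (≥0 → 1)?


z = (2)·(0.11) + (3)·(-0.53) - 0.45
  = -1.82
step(z) = 0 (z<0)

0


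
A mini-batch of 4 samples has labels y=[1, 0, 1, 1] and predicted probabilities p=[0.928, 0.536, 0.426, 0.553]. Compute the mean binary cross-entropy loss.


L[0] = -ln(0.928) = 0.0747
L[1] = -ln(1-0.536) = -ln(0.464) = 0.7679
L[2] = -ln(0.426) = 0.8533
L[3] = -ln(0.553) = 0.5924
mean = (0.0747 + 0.7679 + 0.8533 + 0.5924)/4 = 0.5721

0.5721


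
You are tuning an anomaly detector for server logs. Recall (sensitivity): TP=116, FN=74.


Recall = TP/(TP+FN)
= 116/(116+74)
= 116/190 = 61.05%

61.05%


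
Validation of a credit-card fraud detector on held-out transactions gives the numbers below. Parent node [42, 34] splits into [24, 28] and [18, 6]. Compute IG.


Parent = [42, 34], H_parent = 0.992
H_left = 0.9957 (n=52), H_right = 0.8113 (n=24)
H_children = (52/76)·0.9957 + (24/76)·0.8113 = 0.9375
IG = 0.992 - 0.9375 = 0.0545

0.0545


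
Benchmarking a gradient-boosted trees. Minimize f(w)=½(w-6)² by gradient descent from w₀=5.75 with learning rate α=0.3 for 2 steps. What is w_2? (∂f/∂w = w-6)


step 1: grad = 5.75-6 = -0.25; w = 5.75 - 0.3·(-0.25) = 5.825
step 2: grad = 5.825-6 = -0.175; w = 5.825 - 0.3·(-0.175) = 5.8775

5.8775


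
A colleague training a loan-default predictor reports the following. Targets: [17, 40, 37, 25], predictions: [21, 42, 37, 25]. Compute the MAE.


Absolute errors: |17-21|=4, |40-42|=2, |37-37|=0, |25-25|=0
Sum = 6
MAE = 6/4 = 3/2

3/2


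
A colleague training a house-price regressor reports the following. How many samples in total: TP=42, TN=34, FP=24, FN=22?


Total = TP + TN + FP + FN
= 42 + 34 + 24 + 22
= 122
(Predicted positive: 66, predicted negative: 56)

122


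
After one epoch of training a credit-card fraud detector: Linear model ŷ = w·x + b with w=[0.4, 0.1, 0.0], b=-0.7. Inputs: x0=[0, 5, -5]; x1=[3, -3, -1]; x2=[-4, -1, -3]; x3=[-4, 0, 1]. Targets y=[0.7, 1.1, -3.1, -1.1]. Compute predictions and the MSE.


ŷ0 = (0.4)·(0) + (0.1)·(5) + (0.0)·(-5) - 0.7 = -0.2
ŷ1 = (0.4)·(3) + (0.1)·(-3) + (0.0)·(-1) - 0.7 = 0.2
ŷ2 = (0.4)·(-4) + (0.1)·(-1) + (0.0)·(-3) - 0.7 = -2.4
ŷ3 = (0.4)·(-4) + (0.1)·(0) + (0.0)·(1) - 0.7 = -2.3
errors² = [0.81, 0.81, 0.49, 1.44]
MSE = 3.5500/4 = 0.8875

0.8875


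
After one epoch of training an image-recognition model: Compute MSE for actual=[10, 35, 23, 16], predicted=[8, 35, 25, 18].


Squared errors: (10-8)²=4, (35-35)²=0, (23-25)²=4, (16-18)²=4
Sum = 12
MSE = 12/4 = 3

3


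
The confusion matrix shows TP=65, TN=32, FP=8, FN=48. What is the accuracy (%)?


Accuracy = (TP+TN)/(TP+TN+FP+FN)
= (65+32)/(153)
= 97/153 = 63.4%

63.4%


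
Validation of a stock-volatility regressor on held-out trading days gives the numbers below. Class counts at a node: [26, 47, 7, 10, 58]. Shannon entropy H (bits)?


Probabilities: [26/148, 47/148, 7/148, 10/148, 58/148] ≈ [0.1757, 0.3176, 0.0473, 0.0676, 0.3919]
H = -((26/148)·log₂(26/148) + (47/148)·log₂(47/148) + (7/148)·log₂(7/148) + (10/148)·log₂(10/148) + (58/148)·log₂(58/148))
  = 1.9668 bits

1.9668 bits


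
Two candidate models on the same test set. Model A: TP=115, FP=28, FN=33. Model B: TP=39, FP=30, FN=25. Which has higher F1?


Model A: P=115/143=0.8042, R=115/148=0.777, F1=2PR/(P+R)=2TP/(2TP+FP+FN)=230/291=0.7904
Model B: P=39/69=0.5652, R=39/64=0.6094, F1=2PR/(P+R)=2TP/(2TP+FP+FN)=78/133=0.5865
0.7904 > 0.5865 → Model A

Model A


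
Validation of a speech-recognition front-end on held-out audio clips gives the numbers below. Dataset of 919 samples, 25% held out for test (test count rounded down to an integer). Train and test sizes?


Test = ⌊919·25/100⌋ = 229
Train = 919 - 229 = 690

Train: 690, Test: 229


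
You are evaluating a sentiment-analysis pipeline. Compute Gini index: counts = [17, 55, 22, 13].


Probabilities: [17/107, 55/107, 22/107, 13/107] ≈ [0.1589, 0.514, 0.2056, 0.1215]
Σpᵢ² = (289 + 3025 + 484 + 169)/107² = 3967/11449
Gini = 1 - Σpᵢ² = 1 - 3967/11449 = 0.6535

0.6535


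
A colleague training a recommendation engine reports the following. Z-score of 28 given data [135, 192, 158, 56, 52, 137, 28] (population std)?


μ = 108.2857, σ = 57.7747
z = (28 - 108.2857)/57.7747 = -1.3896

-1.3896


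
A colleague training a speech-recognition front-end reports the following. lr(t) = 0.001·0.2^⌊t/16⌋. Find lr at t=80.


n_drops = ⌊80/16⌋ = 5
lr = 0.001·0.2^5 = 0.001·0.00032 = 0.00000032

0.00000032


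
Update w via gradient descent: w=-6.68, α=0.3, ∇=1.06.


w_new = w - α·∇
= -6.68 - 0.3·1.06
= -6.68 - 0.318
= -6.998

-6.998


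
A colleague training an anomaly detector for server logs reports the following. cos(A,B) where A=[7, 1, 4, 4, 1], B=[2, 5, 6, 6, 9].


A·B = 7·2 + 1·5 + 4·6 + 4·6 + 1·9 = 76
‖A‖ = √83 = 9.1104, ‖B‖ = √182 = 13.4907
cos = 76/(√83·√182) = 76/√15106 = 0.6184

0.6184


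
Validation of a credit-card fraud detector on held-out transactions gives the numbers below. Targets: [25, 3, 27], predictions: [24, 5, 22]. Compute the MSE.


Squared errors: (25-24)²=1, (3-5)²=4, (27-22)²=25
Sum = 30
MSE = 30/3 = 10

10


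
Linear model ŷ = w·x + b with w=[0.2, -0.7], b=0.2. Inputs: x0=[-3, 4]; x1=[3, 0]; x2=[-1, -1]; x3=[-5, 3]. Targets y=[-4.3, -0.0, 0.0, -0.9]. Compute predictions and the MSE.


ŷ0 = (0.2)·(-3) + (-0.7)·(4) + 0.2 = -3.2
ŷ1 = (0.2)·(3) + (-0.7)·(0) + 0.2 = 0.8
ŷ2 = (0.2)·(-1) + (-0.7)·(-1) + 0.2 = 0.7
ŷ3 = (0.2)·(-5) + (-0.7)·(3) + 0.2 = -2.9
errors² = [1.21, 0.64, 0.49, 4.0]
MSE = 6.3400/4 = 1.585

1.585


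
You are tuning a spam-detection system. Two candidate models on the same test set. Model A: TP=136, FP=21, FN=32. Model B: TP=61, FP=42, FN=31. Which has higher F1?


Model A: P=136/157=0.8662, R=136/168=0.8095, F1=2PR/(P+R)=2TP/(2TP+FP+FN)=272/325=0.8369
Model B: P=61/103=0.5922, R=61/92=0.663, F1=2PR/(P+R)=2TP/(2TP+FP+FN)=122/195=0.6256
0.8369 > 0.6256 → Model A

Model A


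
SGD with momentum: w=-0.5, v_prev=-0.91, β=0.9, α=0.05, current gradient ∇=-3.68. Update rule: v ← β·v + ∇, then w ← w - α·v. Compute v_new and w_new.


v_new = 0.9·-0.91 - 3.68 = -0.819 - 3.68 = -4.499
w_new = -0.5 - 0.05·-4.499 = -0.5 + 0.22495 = -0.27505

v_new=-4.499, w_new=-0.27505


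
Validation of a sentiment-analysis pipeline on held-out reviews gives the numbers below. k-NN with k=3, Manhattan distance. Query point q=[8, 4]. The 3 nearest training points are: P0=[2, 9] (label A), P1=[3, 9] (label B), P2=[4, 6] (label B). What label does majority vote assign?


d(q,P0) = 11  (label A)
d(q,P1) = 10  (label B)
d(q,P2) = 6  (label B)
Votes: A=1, B=2
Majority → B

B


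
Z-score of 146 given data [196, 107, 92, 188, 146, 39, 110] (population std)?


μ = 125.4286, σ = 51.3861
z = (146 - 125.4286)/51.3861 = 0.4003

0.4003


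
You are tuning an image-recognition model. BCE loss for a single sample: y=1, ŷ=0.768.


BCE = -[y·ln(p) + (1-y)·ln(1-p)]
= -1·ln(0.768) - 0
= -ln(0.768) = 0.264

0.264


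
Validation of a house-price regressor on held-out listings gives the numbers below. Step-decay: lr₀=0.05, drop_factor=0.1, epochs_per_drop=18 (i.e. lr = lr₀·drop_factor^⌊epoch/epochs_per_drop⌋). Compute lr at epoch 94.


n_drops = ⌊94/18⌋ = 5
lr = 0.05·0.1^5 = 0.05·0.00001 = 0.0000005

0.0000005


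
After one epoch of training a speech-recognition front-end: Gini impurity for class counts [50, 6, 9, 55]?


Probabilities: [50/120, 6/120, 9/120, 55/120] ≈ [0.4167, 0.05, 0.075, 0.4583]
Σpᵢ² = (2500 + 36 + 81 + 3025)/120² = 5642/14400
Gini = 1 - Σpᵢ² = 1 - 5642/14400 = 0.6082

0.6082


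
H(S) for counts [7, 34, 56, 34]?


Probabilities: [7/131, 34/131, 56/131, 34/131] ≈ [0.0534, 0.2595, 0.4275, 0.2595]
H = -((7/131)·log₂(7/131) + (34/131)·log₂(34/131) + (56/131)·log₂(56/131) + (34/131)·log₂(34/131))
  = 1.7601 bits

1.7601 bits


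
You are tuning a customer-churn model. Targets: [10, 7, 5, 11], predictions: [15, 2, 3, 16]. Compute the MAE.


Absolute errors: |10-15|=5, |7-2|=5, |5-3|=2, |11-16|=5
Sum = 17
MAE = 17/4 = 17/4

17/4


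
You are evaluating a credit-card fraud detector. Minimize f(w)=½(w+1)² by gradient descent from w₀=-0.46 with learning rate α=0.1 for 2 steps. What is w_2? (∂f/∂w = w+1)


step 1: grad = -0.46+1 = 0.54; w = -0.46 - 0.1·(0.54) = -0.514
step 2: grad = -0.514+1 = 0.486; w = -0.514 - 0.1·(0.486) = -0.5626

-0.5626


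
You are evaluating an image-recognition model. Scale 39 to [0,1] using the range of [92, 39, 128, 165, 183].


min=39, max=183
(39-39)/(183-39) = 0/144 = 0.0

0.0


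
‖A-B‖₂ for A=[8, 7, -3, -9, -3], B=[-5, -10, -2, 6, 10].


d = √((8+ 5)² + (7+ 10)² + (-3+ 2)² + (-9-6)² + (-3-10)²)
  = √(169 + 289 + 1 + 225 + 169)
  = √853 = 29.2062

29.2062


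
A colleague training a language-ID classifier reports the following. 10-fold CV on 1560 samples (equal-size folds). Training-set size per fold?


Fold size = 1560/10 = 156
Training per fold = 1560 - 156 = 1404

1404


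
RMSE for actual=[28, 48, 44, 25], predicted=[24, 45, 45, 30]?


MSE = 51/4 = 12.75
RMSE = √(51/4) = 3.5707

3.5707


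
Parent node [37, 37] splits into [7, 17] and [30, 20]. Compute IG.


Parent = [37, 37], H_parent = 1
H_left = 0.8709 (n=24), H_right = 0.971 (n=50)
H_children = (24/74)·0.8709 + (50/74)·0.971 = 0.9385
IG = 1 - 0.9385 = 0.0615

0.0615


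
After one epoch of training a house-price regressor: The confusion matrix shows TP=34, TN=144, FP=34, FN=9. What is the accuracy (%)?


Accuracy = (TP+TN)/(TP+TN+FP+FN)
= (34+144)/(221)
= 178/221 = 80.54%

80.54%


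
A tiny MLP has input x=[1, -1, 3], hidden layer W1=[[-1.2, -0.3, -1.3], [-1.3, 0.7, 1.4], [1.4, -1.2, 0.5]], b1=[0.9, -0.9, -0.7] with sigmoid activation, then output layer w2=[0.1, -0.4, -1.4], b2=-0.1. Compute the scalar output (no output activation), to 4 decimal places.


z1[0] = (-1.2)·(1) + (-0.3)·(-1) + (-1.3)·(3) + 0.9 = -3.9
z1[1] = (-1.3)·(1) + (0.7)·(-1) + (1.4)·(3) - 0.9 = 1.3
z1[2] = (1.4)·(1) + (-1.2)·(-1) + (0.5)·(3) - 0.7 = 3.4
h = sigmoid(z1) = [0.0198, 0.7858, 0.9677]
output = (0.1)·(0.0198) + (-0.4)·(0.7858) + (-1.4)·(0.9677) - 0.1 = -1.7671

-1.7671


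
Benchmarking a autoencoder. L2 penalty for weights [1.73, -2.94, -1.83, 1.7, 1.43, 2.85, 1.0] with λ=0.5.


‖w‖₂² = (1.73)² + (-2.94)² + (-1.83)² + (1.7)² + (1.43)² + (2.85)² + (1.0)²
     = 2.9929 + 8.6436 + 3.3489 + 2.89 + 2.0449 + 8.1225 + 1
     = 29.0428
λ·‖w‖₂² = 0.5·29.0428 = 14.5214

14.5214


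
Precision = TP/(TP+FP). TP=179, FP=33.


Precision = TP/(TP+FP)
= 179/(179+33)
= 179/212 = 84.43%

84.43%


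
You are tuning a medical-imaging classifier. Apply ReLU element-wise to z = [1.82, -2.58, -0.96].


ReLU(1.82) = max(0, 1.82) = 1.82
ReLU(-2.58) = max(0, -2.58) = 0.0
ReLU(-0.96) = max(0, -0.96) = 0.0
result = [1.82, 0.0, 0.0]

[1.82, 0.0, 0.0]


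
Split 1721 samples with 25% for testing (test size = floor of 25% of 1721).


Test = ⌊1721·25/100⌋ = 430
Train = 1721 - 430 = 1291

Train: 1291, Test: 430


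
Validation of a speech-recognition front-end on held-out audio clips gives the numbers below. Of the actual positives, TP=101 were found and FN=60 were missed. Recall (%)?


Recall = TP/(TP+FN)
= 101/(101+60)
= 101/161 = 62.73%

62.73%


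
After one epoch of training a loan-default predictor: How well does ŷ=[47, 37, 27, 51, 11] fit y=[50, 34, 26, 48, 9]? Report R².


ȳ = 33.4
SS_res = Σ(y-ŷ)² = 32
SS_tot = Σ(y-ȳ)² = 1139.2
R² = 1 - SS_res/SS_tot = 1 - 0.0281 = 0.9719

0.9719


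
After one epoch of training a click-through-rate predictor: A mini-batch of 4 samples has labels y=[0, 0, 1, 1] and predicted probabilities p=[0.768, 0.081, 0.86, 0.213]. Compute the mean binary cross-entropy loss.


L[0] = -ln(1-0.768) = -ln(0.232) = 1.461
L[1] = -ln(1-0.081) = -ln(0.919) = 0.0845
L[2] = -ln(0.86) = 0.1508
L[3] = -ln(0.213) = 1.5465
mean = (1.461 + 0.0845 + 0.1508 + 1.5465)/4 = 0.8107

0.8107


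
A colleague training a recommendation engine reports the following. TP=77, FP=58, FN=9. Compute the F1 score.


Precision = 77/135 = 0.5704
Recall = 77/86 = 0.8953
F1 = 2·P·R/(P+R) = 2·TP/(2·TP+FP+FN) = 154/(154+58+9) = 154/221 = 0.6968

0.6968


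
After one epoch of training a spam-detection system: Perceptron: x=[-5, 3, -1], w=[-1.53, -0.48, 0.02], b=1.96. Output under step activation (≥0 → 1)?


z = (-5)·(-1.53) + (3)·(-0.48) + (-1)·(0.02) + 1.96
  = 8.15
step(z) = 1 (z≥0)

1


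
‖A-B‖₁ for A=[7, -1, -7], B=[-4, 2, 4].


d = |7+ 4| + |-1-2| + |-7-4|
  = 11 + 3 + 11
  = 25

25


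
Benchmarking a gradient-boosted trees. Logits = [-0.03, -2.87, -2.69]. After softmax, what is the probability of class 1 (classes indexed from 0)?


Exponentials: e^-0.03=0.9704, e^-2.87=0.0567, e^-2.69=0.0679
Sum = 1.095
Softmax = [0.8862, 0.0518, 0.062]
p[1] = 0.0567/1.095 = 0.0518

0.0518


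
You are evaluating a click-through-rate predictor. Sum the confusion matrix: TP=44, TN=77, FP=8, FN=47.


Total = TP + TN + FP + FN
= 44 + 77 + 8 + 47
= 176
(Predicted positive: 52, predicted negative: 124)

176


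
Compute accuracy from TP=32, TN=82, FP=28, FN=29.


Accuracy = (TP+TN)/(TP+TN+FP+FN)
= (32+82)/(171)
= 114/171 = 66.67%

66.67%


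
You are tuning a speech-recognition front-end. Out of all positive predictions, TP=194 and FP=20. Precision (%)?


Precision = TP/(TP+FP)
= 194/(194+20)
= 194/214 = 90.65%

90.65%


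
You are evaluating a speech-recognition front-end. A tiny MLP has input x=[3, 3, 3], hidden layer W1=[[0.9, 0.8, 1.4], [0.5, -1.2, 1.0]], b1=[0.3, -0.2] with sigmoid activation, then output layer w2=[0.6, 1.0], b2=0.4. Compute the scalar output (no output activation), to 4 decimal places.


z1[0] = (0.9)·(3) + (0.8)·(3) + (1.4)·(3) + 0.3 = 9.6
z1[1] = (0.5)·(3) + (-1.2)·(3) + (1.0)·(3) - 0.2 = 0.7
h = sigmoid(z1) = [0.9999, 0.6682]
output = (0.6)·(0.9999) + (1.0)·(0.6682) + 0.4 = 1.6681

1.6681


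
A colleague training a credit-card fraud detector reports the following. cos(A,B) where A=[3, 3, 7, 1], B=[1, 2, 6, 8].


A·B = 3·1 + 3·2 + 7·6 + 1·8 = 59
‖A‖ = √68 = 8.2462, ‖B‖ = √105 = 10.247
cos = 59/(√68·√105) = 59/√7140 = 0.6982

0.6982
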